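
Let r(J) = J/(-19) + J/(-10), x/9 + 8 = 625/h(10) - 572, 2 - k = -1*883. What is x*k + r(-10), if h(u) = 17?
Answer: -1397578232/323 ≈ -4.3269e+6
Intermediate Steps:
k = 885 (k = 2 - (-1)*883 = 2 - 1*(-883) = 2 + 883 = 885)
x = -83115/17 (x = -72 + 9*(625/17 - 572) = -72 + 9*(-9099/17) = -72 - 81891/17 = -83115/17 ≈ -4889.1)
r(J) = -29*J/190 (r(J) = J*(-1/19) + J*(-⅒) = -J/19 - J/10 = -29*J/190)
x*k + r(-10) = -83115/17*885 - 29/190*(-10) = -73556775/17 + 29/19 = -1397578232/323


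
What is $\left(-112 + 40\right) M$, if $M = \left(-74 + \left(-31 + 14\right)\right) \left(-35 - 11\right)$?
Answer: $-301392$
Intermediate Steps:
$M = 4186$ ($M = \left(-74 - 17\right) \left(-46\right) = \left(-91\right) \left(-46\right) = 4186$)
$\left(-112 + 40\right) M = \left(-112 + 40\right) 4186 = \left(-72\right) 4186 = -301392$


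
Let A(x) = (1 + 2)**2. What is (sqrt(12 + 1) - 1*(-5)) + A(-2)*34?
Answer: 311 + sqrt(13) ≈ 314.61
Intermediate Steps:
A(x) = 9 (A(x) = 3**2 = 9)
(sqrt(12 + 1) - 1*(-5)) + A(-2)*34 = (sqrt(12 + 1) - 1*(-5)) + 9*34 = (sqrt(13) + 5) + 306 = (5 + sqrt(13)) + 306 = 311 + sqrt(13)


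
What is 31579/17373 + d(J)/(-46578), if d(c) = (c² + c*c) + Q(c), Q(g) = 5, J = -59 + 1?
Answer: 150434917/89911066 ≈ 1.6732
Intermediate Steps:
J = -58
d(c) = 5 + 2*c² (d(c) = (c² + c*c) + 5 = (c² + c²) + 5 = 2*c² + 5 = 5 + 2*c²)
31579/17373 + d(J)/(-46578) = 31579/17373 + (5 + 2*(-58)²)/(-46578) = 31579*(1/17373) + (5 + 2*3364)*(-1/46578) = 31579/17373 + (5 + 6728)*(-1/46578) = 31579/17373 + 6733*(-1/46578) = 31579/17373 - 6733/46578 = 150434917/89911066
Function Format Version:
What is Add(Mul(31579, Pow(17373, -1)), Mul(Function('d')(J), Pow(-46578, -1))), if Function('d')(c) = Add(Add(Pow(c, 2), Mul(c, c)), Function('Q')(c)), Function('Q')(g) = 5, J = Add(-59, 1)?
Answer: Rational(150434917, 89911066) ≈ 1.6732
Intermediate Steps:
J = -58
Function('d')(c) = Add(5, Mul(2, Pow(c, 2))) (Function('d')(c) = Add(Add(Pow(c, 2), Mul(c, c)), 5) = Add(Add(Pow(c, 2), Pow(c, 2)), 5) = Add(Mul(2, Pow(c, 2)), 5) = Add(5, Mul(2, Pow(c, 2))))
Add(Mul(31579, Pow(17373, -1)), Mul(Function('d')(J), Pow(-46578, -1))) = Add(Mul(31579, Pow(17373, -1)), Mul(Add(5, Mul(2, Pow(-58, 2))), Pow(-46578, -1))) = Add(Mul(31579, Rational(1, 17373)), Mul(Add(5, Mul(2, 3364)), Rational(-1, 46578))) = Add(Rational(31579, 17373), Mul(Add(5, 6728), Rational(-1, 46578))) = Add(Rational(31579, 17373), Mul(6733, Rational(-1, 46578))) = Add(Rational(31579, 17373), Rational(-6733, 46578)) = Rational(150434917, 89911066)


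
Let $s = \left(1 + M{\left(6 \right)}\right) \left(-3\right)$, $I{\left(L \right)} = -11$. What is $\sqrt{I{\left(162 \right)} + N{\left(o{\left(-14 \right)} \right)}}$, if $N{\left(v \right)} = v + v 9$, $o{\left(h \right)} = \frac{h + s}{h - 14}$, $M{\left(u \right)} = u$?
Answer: $\frac{\sqrt{6}}{2} \approx 1.2247$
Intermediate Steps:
$s = -21$ ($s = \left(1 + 6\right) \left(-3\right) = 7 \left(-3\right) = -21$)
$o{\left(h \right)} = \frac{-21 + h}{-14 + h}$ ($o{\left(h \right)} = \frac{h - 21}{h - 14} = \frac{-21 + h}{-14 + h}$)
$N{\left(v \right)} = 10 v$ ($N{\left(v \right)} = v + 9 v = 10 v$)
$\sqrt{I{\left(162 \right)} + N{\left(o{\left(-14 \right)} \right)}} = \sqrt{-11 + 10 \frac{-21 - 14}{-14 - 14}} = \sqrt{-11 + 10 \frac{1}{-28} \left(-35\right)} = \sqrt{-11 + 10 \left(\left(- \frac{1}{28}\right) \left(-35\right)\right)} = \sqrt{-11 + 10 \cdot \frac{5}{4}} = \sqrt{-11 + \frac{25}{2}} = \sqrt{\frac{3}{2}} = \frac{\sqrt{6}}{2}$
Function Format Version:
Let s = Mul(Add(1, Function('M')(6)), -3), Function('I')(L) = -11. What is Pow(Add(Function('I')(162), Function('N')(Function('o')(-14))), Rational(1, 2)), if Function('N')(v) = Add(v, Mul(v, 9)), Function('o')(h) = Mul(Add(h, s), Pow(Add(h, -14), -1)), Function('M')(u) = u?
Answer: Mul(Rational(1, 2), Pow(6, Rational(1, 2))) ≈ 1.2247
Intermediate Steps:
s = -21 (s = Mul(Add(1, 6), -3) = Mul(7, -3) = -21)
Function('o')(h) = Mul(Pow(Add(-14, h), -1), Add(-21, h)) (Function('o')(h) = Mul(Add(h, -21), Pow(Add(h, -14), -1)) = Mul(Add(-21, h), Pow(Add(-14, h), -1)) = Mul(Pow(Add(-14, h), -1), Add(-21, h)))
Function('N')(v) = Mul(10, v) (Function('N')(v) = Add(v, Mul(9, v)) = Mul(10, v))
Pow(Add(Function('I')(162), Function('N')(Function('o')(-14))), Rational(1, 2)) = Pow(Add(-11, Mul(10, Mul(Pow(Add(-14, -14), -1), Add(-21, -14)))), Rational(1, 2)) = Pow(Add(-11, Mul(10, Mul(Pow(-28, -1), -35))), Rational(1, 2)) = Pow(Add(-11, Mul(10, Mul(Rational(-1, 28), -35))), Rational(1, 2)) = Pow(Add(-11, Mul(10, Rational(5, 4))), Rational(1, 2)) = Pow(Add(-11, Rational(25, 2)), Rational(1, 2)) = Pow(Rational(3, 2), Rational(1, 2)) = Mul(Rational(1, 2), Pow(6, Rational(1, 2)))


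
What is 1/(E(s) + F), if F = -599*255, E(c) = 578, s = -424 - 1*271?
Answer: -1/152167 ≈ -6.5717e-6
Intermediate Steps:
s = -695 (s = -424 - 271 = -695)
F = -152745
1/(E(s) + F) = 1/(578 - 152745) = 1/(-152167) = -1/152167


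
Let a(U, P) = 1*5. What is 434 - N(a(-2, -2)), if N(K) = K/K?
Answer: 433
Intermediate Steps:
a(U, P) = 5
N(K) = 1
434 - N(a(-2, -2)) = 434 - 1*1 = 434 - 1 = 433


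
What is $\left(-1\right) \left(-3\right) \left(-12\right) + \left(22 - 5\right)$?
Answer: $-19$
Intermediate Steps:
$\left(-1\right) \left(-3\right) \left(-12\right) + \left(22 - 5\right) = 3 \left(-12\right) + \left(22 - 5\right) = -36 + 17 = -19$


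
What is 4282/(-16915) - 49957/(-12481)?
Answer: 791579013/211116115 ≈ 3.7495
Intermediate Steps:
4282/(-16915) - 49957/(-12481) = 4282*(-1/16915) - 49957*(-1/12481) = -4282/16915 + 49957/12481 = 791579013/211116115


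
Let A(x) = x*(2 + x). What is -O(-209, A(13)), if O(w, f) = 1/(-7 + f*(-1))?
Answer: 1/202 ≈ 0.0049505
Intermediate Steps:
O(w, f) = 1/(-7 - f)
-O(-209, A(13)) = -(-1)/(7 + 13*(2 + 13)) = -(-1)/(7 + 13*15) = -(-1)/(7 + 195) = -(-1)/202 = -1*(-1/202) = 1/202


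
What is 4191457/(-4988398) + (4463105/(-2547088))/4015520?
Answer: -4286975324512644811/5102075013248757248 ≈ -0.84024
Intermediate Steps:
4191457/(-4988398) + (4463105/(-2547088))/4015520 = 4191457*(-1/4988398) + (4463105*(-1/2547088))*(1/4015520) = -4191457/4988398 - 4463105/2547088*1/4015520 = -4191457/4988398 - 892621/2045576561152 = -4286975324512644811/5102075013248757248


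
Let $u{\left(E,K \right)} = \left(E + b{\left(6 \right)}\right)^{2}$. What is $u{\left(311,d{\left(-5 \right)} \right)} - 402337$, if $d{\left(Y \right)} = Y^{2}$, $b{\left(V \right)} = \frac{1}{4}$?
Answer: $- \frac{4887367}{16} \approx -3.0546 \cdot 10^{5}$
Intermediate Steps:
$b{\left(V \right)} = \frac{1}{4}$
$u{\left(E,K \right)} = \left(\frac{1}{4} + E\right)^{2}$ ($u{\left(E,K \right)} = \left(E + \frac{1}{4}\right)^{2} = \left(\frac{1}{4} + E\right)^{2}$)
$u{\left(311,d{\left(-5 \right)} \right)} - 402337 = \frac{\left(1 + 4 \cdot 311\right)^{2}}{16} - 402337 = \frac{\left(1 + 1244\right)^{2}}{16} - 402337 = \frac{1245^{2}}{16} - 402337 = \frac{1}{16} \cdot 1550025 - 402337 = \frac{1550025}{16} - 402337 = - \frac{4887367}{16}$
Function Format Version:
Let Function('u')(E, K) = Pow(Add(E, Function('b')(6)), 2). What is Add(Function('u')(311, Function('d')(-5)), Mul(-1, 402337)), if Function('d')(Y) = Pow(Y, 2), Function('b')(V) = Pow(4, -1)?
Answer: Rational(-4887367, 16) ≈ -3.0546e+5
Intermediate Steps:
Function('b')(V) = Rational(1, 4)
Function('u')(E, K) = Pow(Add(Rational(1, 4), E), 2) (Function('u')(E, K) = Pow(Add(E, Rational(1, 4)), 2) = Pow(Add(Rational(1, 4), E), 2))
Add(Function('u')(311, Function('d')(-5)), Mul(-1, 402337)) = Add(Mul(Rational(1, 16), Pow(Add(1, Mul(4, 311)), 2)), Mul(-1, 402337)) = Add(Mul(Rational(1, 16), Pow(Add(1, 1244), 2)), -402337) = Add(Mul(Rational(1, 16), Pow(1245, 2)), -402337) = Add(Mul(Rational(1, 16), 1550025), -402337) = Add(Rational(1550025, 16), -402337) = Rational(-4887367, 16)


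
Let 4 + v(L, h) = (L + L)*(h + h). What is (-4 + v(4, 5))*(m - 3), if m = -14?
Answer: -1224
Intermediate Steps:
v(L, h) = -4 + 4*L*h (v(L, h) = -4 + (L + L)*(h + h) = -4 + (2*L)*(2*h) = -4 + 4*L*h)
(-4 + v(4, 5))*(m - 3) = (-4 + (-4 + 4*4*5))*(-14 - 3) = (-4 + (-4 + 80))*(-17) = (-4 + 76)*(-17) = 72*(-17) = -1224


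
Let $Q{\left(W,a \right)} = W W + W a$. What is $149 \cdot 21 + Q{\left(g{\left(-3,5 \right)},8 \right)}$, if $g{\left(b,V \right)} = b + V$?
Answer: $3149$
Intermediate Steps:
$g{\left(b,V \right)} = V + b$
$Q{\left(W,a \right)} = W^{2} + W a$
$149 \cdot 21 + Q{\left(g{\left(-3,5 \right)},8 \right)} = 149 \cdot 21 + \left(5 - 3\right) \left(\left(5 - 3\right) + 8\right) = 3129 + 2 \left(2 + 8\right) = 3129 + 2 \cdot 10 = 3129 + 20 = 3149$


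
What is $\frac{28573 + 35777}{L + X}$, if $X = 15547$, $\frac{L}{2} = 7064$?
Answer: $\frac{2574}{1187} \approx 2.1685$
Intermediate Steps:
$L = 14128$ ($L = 2 \cdot 7064 = 14128$)
$\frac{28573 + 35777}{L + X} = \frac{28573 + 35777}{14128 + 15547} = \frac{64350}{29675} = 64350 \cdot \frac{1}{29675} = \frac{2574}{1187}$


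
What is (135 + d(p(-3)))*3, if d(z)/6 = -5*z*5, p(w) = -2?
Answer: 1305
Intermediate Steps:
d(z) = -150*z (d(z) = 6*(-5*z*5) = 6*(-25*z) = -150*z)
(135 + d(p(-3)))*3 = (135 - 150*(-2))*3 = (135 + 300)*3 = 435*3 = 1305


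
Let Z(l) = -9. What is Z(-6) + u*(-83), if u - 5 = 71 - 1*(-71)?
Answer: -12210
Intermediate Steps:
u = 147 (u = 5 + (71 - 1*(-71)) = 5 + (71 + 71) = 5 + 142 = 147)
Z(-6) + u*(-83) = -9 + 147*(-83) = -9 - 12201 = -12210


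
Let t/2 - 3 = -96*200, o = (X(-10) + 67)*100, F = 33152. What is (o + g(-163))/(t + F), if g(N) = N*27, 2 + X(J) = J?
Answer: -1099/5242 ≈ -0.20965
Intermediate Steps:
X(J) = -2 + J
g(N) = 27*N
o = 5500 (o = ((-2 - 10) + 67)*100 = (-12 + 67)*100 = 55*100 = 5500)
t = -38394 (t = 6 + 2*(-96*200) = 6 + 2*(-19200) = 6 - 38400 = -38394)
(o + g(-163))/(t + F) = (5500 + 27*(-163))/(-38394 + 33152) = (5500 - 4401)/(-5242) = 1099*(-1/5242) = -1099/5242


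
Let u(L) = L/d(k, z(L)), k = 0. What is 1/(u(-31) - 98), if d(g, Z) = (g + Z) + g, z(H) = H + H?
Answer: -2/195 ≈ -0.010256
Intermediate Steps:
z(H) = 2*H
d(g, Z) = Z + 2*g (d(g, Z) = (Z + g) + g = Z + 2*g)
u(L) = ½ (u(L) = L/(2*L + 2*0) = L/(2*L + 0) = L/((2*L)) = L*(1/(2*L)) = ½)
1/(u(-31) - 98) = 1/(½ - 98) = 1/(-195/2) = -2/195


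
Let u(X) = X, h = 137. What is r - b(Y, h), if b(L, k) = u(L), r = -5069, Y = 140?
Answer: -5209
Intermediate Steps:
b(L, k) = L
r - b(Y, h) = -5069 - 1*140 = -5069 - 140 = -5209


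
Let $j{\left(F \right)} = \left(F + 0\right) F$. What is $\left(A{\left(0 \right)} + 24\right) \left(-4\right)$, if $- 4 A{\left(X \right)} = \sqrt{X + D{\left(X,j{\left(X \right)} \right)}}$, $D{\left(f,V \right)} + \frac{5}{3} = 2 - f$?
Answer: $-96 + \frac{\sqrt{3}}{3} \approx -95.423$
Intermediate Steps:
$j{\left(F \right)} = F^{2}$ ($j{\left(F \right)} = F F = F^{2}$)
$D{\left(f,V \right)} = \frac{1}{3} - f$ ($D{\left(f,V \right)} = - \frac{5}{3} - \left(-2 + f\right) = \frac{1}{3} - f$)
$A{\left(X \right)} = - \frac{\sqrt{3}}{12}$ ($A{\left(X \right)} = - \frac{\sqrt{X - \left(- \frac{1}{3} + X\right)}}{4} = - \frac{1}{4 \sqrt{3}} = - \frac{\frac{1}{3} \sqrt{3}}{4} = - \frac{\sqrt{3}}{12}$)
$\left(A{\left(0 \right)} + 24\right) \left(-4\right) = \left(- \frac{\sqrt{3}}{12} + 24\right) \left(-4\right) = \left(24 - \frac{\sqrt{3}}{12}\right) \left(-4\right) = -96 + \frac{\sqrt{3}}{3}$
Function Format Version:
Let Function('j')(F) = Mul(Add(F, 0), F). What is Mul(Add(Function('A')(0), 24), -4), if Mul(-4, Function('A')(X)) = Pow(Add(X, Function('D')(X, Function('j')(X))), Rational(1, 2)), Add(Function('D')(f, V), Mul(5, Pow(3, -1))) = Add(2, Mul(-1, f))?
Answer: Add(-96, Mul(Rational(1, 3), Pow(3, Rational(1, 2)))) ≈ -95.423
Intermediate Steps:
Function('j')(F) = Pow(F, 2) (Function('j')(F) = Mul(F, F) = Pow(F, 2))
Function('D')(f, V) = Add(Rational(1, 3), Mul(-1, f)) (Function('D')(f, V) = Add(Rational(-5, 3), Add(2, Mul(-1, f))) = Add(Rational(1, 3), Mul(-1, f)))
Function('A')(X) = Mul(Rational(-1, 12), Pow(3, Rational(1, 2))) (Function('A')(X) = Mul(Rational(-1, 4), Pow(Add(X, Add(Rational(1, 3), Mul(-1, X))), Rational(1, 2))) = Mul(Rational(-1, 4), Pow(Rational(1, 3), Rational(1, 2))) = Mul(Rational(-1, 4), Mul(Rational(1, 3), Pow(3, Rational(1, 2)))) = Mul(Rational(-1, 12), Pow(3, Rational(1, 2))))
Mul(Add(Function('A')(0), 24), -4) = Mul(Add(Mul(Rational(-1, 12), Pow(3, Rational(1, 2))), 24), -4) = Mul(Add(24, Mul(Rational(-1, 12), Pow(3, Rational(1, 2)))), -4) = Add(-96, Mul(Rational(1, 3), Pow(3, Rational(1, 2))))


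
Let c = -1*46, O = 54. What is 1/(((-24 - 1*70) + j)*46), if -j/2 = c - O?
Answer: 1/4876 ≈ 0.00020509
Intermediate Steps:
c = -46
j = 200 (j = -2*(-46 - 1*54) = -2*(-46 - 54) = -2*(-100) = 200)
1/(((-24 - 1*70) + j)*46) = 1/(((-24 - 1*70) + 200)*46) = 1/(((-24 - 70) + 200)*46) = 1/((-94 + 200)*46) = 1/(106*46) = 1/4876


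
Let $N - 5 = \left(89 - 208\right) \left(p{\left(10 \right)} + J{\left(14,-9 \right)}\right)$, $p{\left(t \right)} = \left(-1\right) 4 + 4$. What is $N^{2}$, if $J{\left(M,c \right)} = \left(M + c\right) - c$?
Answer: $2758921$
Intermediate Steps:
$J{\left(M,c \right)} = M$
$p{\left(t \right)} = 0$ ($p{\left(t \right)} = -4 + 4 = 0$)
$N = -1661$ ($N = 5 + \left(89 - 208\right) \left(0 + 14\right) = 5 - 1666 = -1661$)
$N^{2} = \left(-1661\right)^{2} = 2758921$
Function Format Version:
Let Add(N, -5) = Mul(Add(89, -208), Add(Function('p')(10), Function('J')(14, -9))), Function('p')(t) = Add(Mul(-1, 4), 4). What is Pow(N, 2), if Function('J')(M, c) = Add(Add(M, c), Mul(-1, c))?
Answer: 2758921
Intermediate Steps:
Function('J')(M, c) = M
Function('p')(t) = 0 (Function('p')(t) = Add(-4, 4) = 0)
N = -1661 (N = Add(5, Mul(Add(89, -208), Add(0, 14))) = Add(5, Mul(-119, 14)) = Add(5, -1666) = -1661)
Pow(N, 2) = Pow(-1661, 2) = 2758921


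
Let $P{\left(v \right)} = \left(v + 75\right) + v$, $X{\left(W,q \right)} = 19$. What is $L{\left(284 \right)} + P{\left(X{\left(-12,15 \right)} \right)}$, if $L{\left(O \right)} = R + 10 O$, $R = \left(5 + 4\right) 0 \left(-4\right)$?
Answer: $2953$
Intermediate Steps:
$R = 0$ ($R = 9 \cdot 0 \left(-4\right) = 0 \left(-4\right) = 0$)
$P{\left(v \right)} = 75 + 2 v$ ($P{\left(v \right)} = \left(75 + v\right) + v = 75 + 2 v$)
$L{\left(O \right)} = 10 O$ ($L{\left(O \right)} = 0 + 10 O = 10 O$)
$L{\left(284 \right)} + P{\left(X{\left(-12,15 \right)} \right)} = 10 \cdot 284 + \left(75 + 2 \cdot 19\right) = 2840 + \left(75 + 38\right) = 2840 + 113 = 2953$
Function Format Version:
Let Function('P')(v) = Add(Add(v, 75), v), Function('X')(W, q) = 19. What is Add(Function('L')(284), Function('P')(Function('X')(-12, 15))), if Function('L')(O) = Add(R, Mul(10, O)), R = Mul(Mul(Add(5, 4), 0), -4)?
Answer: 2953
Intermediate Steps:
R = 0 (R = Mul(Mul(9, 0), -4) = Mul(0, -4) = 0)
Function('P')(v) = Add(75, Mul(2, v)) (Function('P')(v) = Add(Add(75, v), v) = Add(75, Mul(2, v)))
Function('L')(O) = Mul(10, O) (Function('L')(O) = Add(0, Mul(10, O)) = Mul(10, O))
Add(Function('L')(284), Function('P')(Function('X')(-12, 15))) = Add(Mul(10, 284), Add(75, Mul(2, 19))) = Add(2840, Add(75, 38)) = Add(2840, 113) = 2953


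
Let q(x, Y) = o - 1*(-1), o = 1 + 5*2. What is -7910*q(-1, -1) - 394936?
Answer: -489856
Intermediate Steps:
o = 11 (o = 1 + 10 = 11)
q(x, Y) = 12 (q(x, Y) = 11 - 1*(-1) = 11 + 1 = 12)
-7910*q(-1, -1) - 394936 = -7910*12 - 394936 = -94920 - 394936 = -489856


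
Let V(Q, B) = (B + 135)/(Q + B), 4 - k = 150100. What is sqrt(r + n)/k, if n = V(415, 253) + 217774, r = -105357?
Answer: -sqrt(783803478)/12533016 ≈ -0.0022338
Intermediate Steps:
k = -150096 (k = 4 - 1*150100 = 4 - 150100 = -150096)
V(Q, B) = (135 + B)/(B + Q)
n = 36368355/167 (n = (135 + 253)/(253 + 415) + 217774 = 388/668 + 217774 = (1/668)*388 + 217774 = 97/167 + 217774 = 36368355/167 ≈ 2.1777e+5)
sqrt(r + n)/k = sqrt(-105357 + 36368355/167)/(-150096) = sqrt(18773736/167)*(-1/150096) = (2*sqrt(783803478)/167)*(-1/150096) = -sqrt(783803478)/12533016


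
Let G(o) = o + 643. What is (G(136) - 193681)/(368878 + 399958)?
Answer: -96451/384418 ≈ -0.25090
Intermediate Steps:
G(o) = 643 + o
(G(136) - 193681)/(368878 + 399958) = ((643 + 136) - 193681)/(368878 + 399958) = (779 - 193681)/768836 = -192902*1/768836 = -96451/384418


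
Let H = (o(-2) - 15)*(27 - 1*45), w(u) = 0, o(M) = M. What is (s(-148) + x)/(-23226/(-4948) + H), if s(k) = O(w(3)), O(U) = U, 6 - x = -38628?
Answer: 31860172/256219 ≈ 124.35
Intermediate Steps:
x = 38634 (x = 6 - 1*(-38628) = 6 + 38628 = 38634)
H = 306 (H = (-2 - 15)*(27 - 1*45) = -17*(27 - 45) = -17*(-18) = 306)
s(k) = 0
(s(-148) + x)/(-23226/(-4948) + H) = (0 + 38634)/(-23226/(-4948) + 306) = 38634/(-23226*(-1/4948) + 306) = 38634/(11613/2474 + 306) = 38634/(768657/2474) = 38634*(2474/768657) = 31860172/256219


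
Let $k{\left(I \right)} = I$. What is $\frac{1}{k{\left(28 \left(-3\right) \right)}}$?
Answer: $- \frac{1}{84} \approx -0.011905$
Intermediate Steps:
$\frac{1}{k{\left(28 \left(-3\right) \right)}} = \frac{1}{28 \left(-3\right)} = \frac{1}{-84} = - \frac{1}{84}$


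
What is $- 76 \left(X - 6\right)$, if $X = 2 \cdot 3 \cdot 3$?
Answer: $-912$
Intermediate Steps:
$X = 18$ ($X = 6 \cdot 3 = 18$)
$- 76 \left(X - 6\right) = - 76 \left(18 - 6\right) = \left(-76\right) 12 = -912$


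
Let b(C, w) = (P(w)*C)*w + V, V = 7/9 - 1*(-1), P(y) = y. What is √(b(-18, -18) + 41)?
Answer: I*√52103/3 ≈ 76.087*I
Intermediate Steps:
V = 16/9 (V = 7*(⅑) + 1 = 7/9 + 1 = 16/9 ≈ 1.7778)
b(C, w) = 16/9 + C*w² (b(C, w) = (w*C)*w + 16/9 = (C*w)*w + 16/9 = C*w² + 16/9 = 16/9 + C*w²)
√(b(-18, -18) + 41) = √((16/9 - 18*(-18)²) + 41) = √((16/9 - 18*324) + 41) = √((16/9 - 5832) + 41) = √(-52472/9 + 41) = √(-52103/9) = I*√52103/3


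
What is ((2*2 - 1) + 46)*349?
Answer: 17101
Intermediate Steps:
((2*2 - 1) + 46)*349 = ((4 - 1) + 46)*349 = (3 + 46)*349 = 49*349 = 17101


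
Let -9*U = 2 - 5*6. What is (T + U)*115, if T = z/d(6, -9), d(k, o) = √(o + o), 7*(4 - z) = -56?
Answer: 3220/9 - 230*I*√2 ≈ 357.78 - 325.27*I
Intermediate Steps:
z = 12 (z = 4 - ⅐*(-56) = 4 + 8 = 12)
U = 28/9 (U = -(2 - 5*6)/9 = -(2 - 30)/9 = -⅑*(-28) = 28/9 ≈ 3.1111)
d(k, o) = √2*√o (d(k, o) = √(2*o) = √2*√o)
T = -2*I*√2 (T = 12/((√2*√(-9))) = 12/((√2*(3*I))) = 12/((3*I*√2)) = 12*(-I*√2/6) = -2*I*√2 ≈ -2.8284*I)
(T + U)*115 = (-2*I*√2 + 28/9)*115 = (28/9 - 2*I*√2)*115 = 3220/9 - 230*I*√2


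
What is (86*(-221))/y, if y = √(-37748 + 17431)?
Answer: 19006*I*√20317/20317 ≈ 133.34*I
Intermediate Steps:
y = I*√20317 (y = √(-20317) = I*√20317 ≈ 142.54*I)
(86*(-221))/y = (86*(-221))/((I*√20317)) = -(-19006)*I*√20317/20317 = 19006*I*√20317/20317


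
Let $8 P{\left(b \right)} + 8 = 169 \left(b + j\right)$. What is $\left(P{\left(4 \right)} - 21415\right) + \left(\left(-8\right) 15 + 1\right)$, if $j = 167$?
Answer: $- \frac{143381}{8} \approx -17923.0$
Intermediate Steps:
$P{\left(b \right)} = \frac{28215}{8} + \frac{169 b}{8}$ ($P{\left(b \right)} = -1 + \frac{169 \left(b + 167\right)}{8} = -1 + \frac{169 \left(167 + b\right)}{8} = -1 + \frac{28223 + 169 b}{8} = -1 + \left(\frac{28223}{8} + \frac{169 b}{8}\right) = \frac{28215}{8} + \frac{169 b}{8}$)
$\left(P{\left(4 \right)} - 21415\right) + \left(\left(-8\right) 15 + 1\right) = \left(\left(\frac{28215}{8} + \frac{169}{8} \cdot 4\right) - 21415\right) + \left(\left(-8\right) 15 + 1\right) = \left(\left(\frac{28215}{8} + \frac{169}{2}\right) - 21415\right) + \left(-120 + 1\right) = \left(\frac{28891}{8} - 21415\right) - 119 = - \frac{142429}{8} - 119 = - \frac{143381}{8}$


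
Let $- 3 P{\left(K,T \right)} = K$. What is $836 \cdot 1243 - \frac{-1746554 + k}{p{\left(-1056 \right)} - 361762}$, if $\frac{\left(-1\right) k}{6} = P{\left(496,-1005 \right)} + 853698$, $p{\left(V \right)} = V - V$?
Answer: $\frac{187958695513}{180881} \approx 1.0391 \cdot 10^{6}$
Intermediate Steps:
$P{\left(K,T \right)} = - \frac{K}{3}$
$p{\left(V \right)} = 0$
$k = -5121196$ ($k = - 6 \left(\left(- \frac{1}{3}\right) 496 + 853698\right) = - 6 \left(- \frac{496}{3} + 853698\right) = \left(-6\right) \frac{2560598}{3} = -5121196$)
$836 \cdot 1243 - \frac{-1746554 + k}{p{\left(-1056 \right)} - 361762} = 836 \cdot 1243 - \frac{-1746554 - 5121196}{0 - 361762} = 1039148 - - \frac{6867750}{-361762} = 1039148 - \left(-6867750\right) \left(- \frac{1}{361762}\right) = 1039148 - \frac{3433875}{180881} = \frac{187958695513}{180881}$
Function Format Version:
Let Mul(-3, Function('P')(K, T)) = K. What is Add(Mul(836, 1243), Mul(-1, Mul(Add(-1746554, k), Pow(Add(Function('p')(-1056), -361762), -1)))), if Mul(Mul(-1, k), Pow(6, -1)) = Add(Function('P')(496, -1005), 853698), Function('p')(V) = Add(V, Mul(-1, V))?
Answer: Rational(187958695513, 180881) ≈ 1.0391e+6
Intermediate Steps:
Function('P')(K, T) = Mul(Rational(-1, 3), K)
Function('p')(V) = 0
k = -5121196 (k = Mul(-6, Add(Mul(Rational(-1, 3), 496), 853698)) = Mul(-6, Add(Rational(-496, 3), 853698)) = Mul(-6, Rational(2560598, 3)) = -5121196)
Add(Mul(836, 1243), Mul(-1, Mul(Add(-1746554, k), Pow(Add(Function('p')(-1056), -361762), -1)))) = Add(Mul(836, 1243), Mul(-1, Mul(Add(-1746554, -5121196), Pow(Add(0, -361762), -1)))) = Add(1039148, Mul(-1, Mul(-6867750, Pow(-361762, -1)))) = Add(1039148, Mul(-1, Mul(-6867750, Rational(-1, 361762)))) = Add(1039148, Mul(-1, Rational(3433875, 180881))) = Add(1039148, Rational(-3433875, 180881)) = Rational(187958695513, 180881)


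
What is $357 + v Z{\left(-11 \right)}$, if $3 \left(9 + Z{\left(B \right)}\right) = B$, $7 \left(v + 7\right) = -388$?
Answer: $\frac{24103}{21} \approx 1147.8$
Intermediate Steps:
$v = - \frac{437}{7}$ ($v = -7 + \frac{1}{7} \left(-388\right) = -7 - \frac{388}{7} = - \frac{437}{7} \approx -62.429$)
$Z{\left(B \right)} = -9 + \frac{B}{3}$
$357 + v Z{\left(-11 \right)} = 357 - \frac{437 \left(-9 + \frac{1}{3} \left(-11\right)\right)}{7} = 357 - \frac{437 \left(-9 - \frac{11}{3}\right)}{7} = 357 - - \frac{16606}{21} = 357 + \frac{16606}{21} = \frac{24103}{21}$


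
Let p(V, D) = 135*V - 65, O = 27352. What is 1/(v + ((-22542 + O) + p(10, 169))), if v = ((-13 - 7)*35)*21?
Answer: -1/8605 ≈ -0.00011621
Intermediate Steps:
p(V, D) = -65 + 135*V
v = -14700 (v = -20*35*21 = -700*21 = -14700)
1/(v + ((-22542 + O) + p(10, 169))) = 1/(-14700 + ((-22542 + 27352) + (-65 + 135*10))) = 1/(-14700 + (4810 + (-65 + 1350))) = 1/(-14700 + (4810 + 1285)) = 1/(-14700 + 6095) = 1/(-8605) = -1/8605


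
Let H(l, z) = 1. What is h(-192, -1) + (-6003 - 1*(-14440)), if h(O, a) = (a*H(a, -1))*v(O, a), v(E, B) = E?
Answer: 8629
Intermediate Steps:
h(O, a) = O*a (h(O, a) = (a*1)*O = a*O = O*a)
h(-192, -1) + (-6003 - 1*(-14440)) = -192*(-1) + (-6003 - 1*(-14440)) = 192 + (-6003 + 14440) = 192 + 8437 = 8629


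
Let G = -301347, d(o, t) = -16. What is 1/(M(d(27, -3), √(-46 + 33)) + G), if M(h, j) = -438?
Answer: -1/301785 ≈ -3.3136e-6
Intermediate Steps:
1/(M(d(27, -3), √(-46 + 33)) + G) = 1/(-438 - 301347) = 1/(-301785) = -1/301785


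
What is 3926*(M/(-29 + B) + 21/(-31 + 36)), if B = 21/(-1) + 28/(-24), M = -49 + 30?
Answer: 27548742/1535 ≈ 17947.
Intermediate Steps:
M = -19
B = -133/6 (B = 21*(-1) + 28*(-1/24) = -21 - 7/6 = -133/6 ≈ -22.167)
3926*(M/(-29 + B) + 21/(-31 + 36)) = 3926*(-19/(-29 - 133/6) + 21/(-31 + 36)) = 3926*(-19/(-307/6) + 21/5) = 3926*(-19*(-6/307) + 21*(⅕)) = 3926*(114/307 + 21/5) = 3926*(7017/1535) = 27548742/1535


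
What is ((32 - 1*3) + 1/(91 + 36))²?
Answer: 13571856/16129 ≈ 841.46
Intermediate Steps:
((32 - 1*3) + 1/(91 + 36))² = ((32 - 3) + 1/127)² = (29 + 1/127)² = (3684/127)² = 13571856/16129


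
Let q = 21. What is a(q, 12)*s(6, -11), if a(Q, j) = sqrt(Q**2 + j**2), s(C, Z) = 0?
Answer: 0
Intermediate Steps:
a(q, 12)*s(6, -11) = sqrt(21**2 + 12**2)*0 = sqrt(441 + 144)*0 = sqrt(585)*0 = (3*sqrt(65))*0 = 0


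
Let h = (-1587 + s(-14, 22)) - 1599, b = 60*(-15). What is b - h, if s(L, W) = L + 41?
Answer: 2259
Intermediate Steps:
s(L, W) = 41 + L
b = -900
h = -3159 (h = (-1587 + (41 - 14)) - 1599 = (-1587 + 27) - 1599 = -1560 - 1599 = -3159)
b - h = -900 - 1*(-3159) = -900 + 3159 = 2259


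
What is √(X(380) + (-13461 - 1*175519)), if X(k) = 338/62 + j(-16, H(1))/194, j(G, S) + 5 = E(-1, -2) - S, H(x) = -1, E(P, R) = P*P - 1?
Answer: I*√1708717312703/3007 ≈ 434.71*I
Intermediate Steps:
E(P, R) = -1 + P² (E(P, R) = P² - 1 = -1 + P²)
j(G, S) = -5 - S (j(G, S) = -5 + ((-1 + (-1)²) - S) = -5 + ((-1 + 1) - S) = -5 + (0 - S) = -5 - S)
X(k) = 16331/3007 (X(k) = 338/62 + (-5 - 1*(-1))/194 = 338*(1/62) + (-5 + 1)*(1/194) = 169/31 - 4*1/194 = 169/31 - 2/97 = 16331/3007)
√(X(380) + (-13461 - 1*175519)) = √(16331/3007 + (-13461 - 1*175519)) = √(16331/3007 + (-13461 - 175519)) = √(16331/3007 - 188980) = √(-568246529/3007) = I*√1708717312703/3007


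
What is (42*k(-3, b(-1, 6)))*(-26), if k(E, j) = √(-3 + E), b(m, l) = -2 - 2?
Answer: -1092*I*√6 ≈ -2674.8*I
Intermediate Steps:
b(m, l) = -4
(42*k(-3, b(-1, 6)))*(-26) = (42*√(-3 - 3))*(-26) = (42*√(-6))*(-26) = (42*(I*√6))*(-26) = (42*I*√6)*(-26) = -1092*I*√6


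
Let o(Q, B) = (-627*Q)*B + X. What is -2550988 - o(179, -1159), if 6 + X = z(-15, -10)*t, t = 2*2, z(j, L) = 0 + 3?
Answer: -132629041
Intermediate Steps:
z(j, L) = 3
t = 4
X = 6 (X = -6 + 3*4 = -6 + 12 = 6)
o(Q, B) = 6 - 627*B*Q (o(Q, B) = (-627*Q)*B + 6 = -627*B*Q + 6 = 6 - 627*B*Q)
-2550988 - o(179, -1159) = -2550988 - (6 - 627*(-1159)*179) = -2550988 - (6 + 130078047) = -2550988 - 1*130078053 = -2550988 - 130078053 = -132629041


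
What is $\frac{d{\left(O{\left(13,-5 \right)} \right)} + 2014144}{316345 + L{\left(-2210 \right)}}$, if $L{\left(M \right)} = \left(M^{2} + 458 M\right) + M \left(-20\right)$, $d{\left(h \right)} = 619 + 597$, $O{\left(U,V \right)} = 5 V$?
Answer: $\frac{403072}{846493} \approx 0.47617$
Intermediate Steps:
$d{\left(h \right)} = 1216$
$L{\left(M \right)} = M^{2} + 438 M$ ($L{\left(M \right)} = \left(M^{2} + 458 M\right) - 20 M = M^{2} + 438 M$)
$\frac{d{\left(O{\left(13,-5 \right)} \right)} + 2014144}{316345 + L{\left(-2210 \right)}} = \frac{1216 + 2014144}{316345 - 2210 \left(438 - 2210\right)} = \frac{2015360}{316345 - -3916120} = \frac{2015360}{316345 + 3916120} = \frac{2015360}{4232465} = 2015360 \cdot \frac{1}{4232465} = \frac{403072}{846493}$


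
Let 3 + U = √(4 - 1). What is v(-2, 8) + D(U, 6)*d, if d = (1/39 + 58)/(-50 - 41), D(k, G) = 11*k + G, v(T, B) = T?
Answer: 18001/1183 - 24893*√3/3549 ≈ 3.0676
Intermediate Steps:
U = -3 + √3 (U = -3 + √(4 - 1) = -3 + √3 ≈ -1.2680)
D(k, G) = G + 11*k
d = -2263/3549 (d = (1/39 + 58)/(-91) = (2263/39)*(-1/91) = -2263/3549 ≈ -0.63764)
v(-2, 8) + D(U, 6)*d = -2 + (6 + 11*(-3 + √3))*(-2263/3549) = -2 + (6 + (-33 + 11*√3))*(-2263/3549) = -2 + (-27 + 11*√3)*(-2263/3549) = -2 + (20367/1183 - 24893*√3/3549) = 18001/1183 - 24893*√3/3549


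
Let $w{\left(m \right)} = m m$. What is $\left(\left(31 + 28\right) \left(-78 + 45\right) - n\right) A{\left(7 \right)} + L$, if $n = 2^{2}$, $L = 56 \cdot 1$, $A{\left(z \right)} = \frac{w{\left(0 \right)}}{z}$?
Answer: $56$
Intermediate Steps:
$w{\left(m \right)} = m^{2}$
$A{\left(z \right)} = 0$ ($A{\left(z \right)} = \frac{0^{2}}{z} = \frac{0}{z} = 0$)
$L = 56$
$n = 4$
$\left(\left(31 + 28\right) \left(-78 + 45\right) - n\right) A{\left(7 \right)} + L = \left(\left(31 + 28\right) \left(-78 + 45\right) - 4\right) 0 + 56 = \left(59 \left(-33\right) - 4\right) 0 + 56 = \left(-1947 - 4\right) 0 + 56 = \left(-1951\right) 0 + 56 = 0 + 56 = 56$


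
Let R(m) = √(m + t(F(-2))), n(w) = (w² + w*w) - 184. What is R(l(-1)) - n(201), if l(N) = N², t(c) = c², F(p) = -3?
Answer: -80618 + √10 ≈ -80615.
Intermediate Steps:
n(w) = -184 + 2*w² (n(w) = (w² + w²) - 184 = 2*w² - 184 = -184 + 2*w²)
R(m) = √(9 + m) (R(m) = √(m + (-3)²) = √(m + 9) = √(9 + m))
R(l(-1)) - n(201) = √(9 + (-1)²) - (-184 + 2*201²) = √(9 + 1) - (-184 + 2*40401) = √10 - (-184 + 80802) = √10 - 1*80618 = √10 - 80618 = -80618 + √10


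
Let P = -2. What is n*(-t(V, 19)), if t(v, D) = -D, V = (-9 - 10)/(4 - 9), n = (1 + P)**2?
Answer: 19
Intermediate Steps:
n = 1 (n = (1 - 2)**2 = (-1)**2 = 1)
V = 19/5 (V = -19/(-5) = -19*(-1/5) = 19/5 ≈ 3.8000)
n*(-t(V, 19)) = 1*(-(-1)*19) = 1*(-1*(-19)) = 1*19 = 19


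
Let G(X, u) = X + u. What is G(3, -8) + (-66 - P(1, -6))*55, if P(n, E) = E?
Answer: -3305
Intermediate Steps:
G(3, -8) + (-66 - P(1, -6))*55 = (3 - 8) + (-66 - 1*(-6))*55 = -5 + (-66 + 6)*55 = -5 - 60*55 = -5 - 3300 = -3305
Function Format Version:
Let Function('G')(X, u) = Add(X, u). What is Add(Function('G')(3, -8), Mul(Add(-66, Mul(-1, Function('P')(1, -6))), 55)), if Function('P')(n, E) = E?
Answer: -3305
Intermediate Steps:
Add(Function('G')(3, -8), Mul(Add(-66, Mul(-1, Function('P')(1, -6))), 55)) = Add(Add(3, -8), Mul(Add(-66, Mul(-1, -6)), 55)) = Add(-5, Mul(Add(-66, 6), 55)) = Add(-5, Mul(-60, 55)) = Add(-5, -3300) = -3305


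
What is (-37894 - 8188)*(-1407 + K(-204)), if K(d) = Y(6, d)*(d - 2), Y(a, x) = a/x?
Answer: 1097488912/17 ≈ 6.4558e+7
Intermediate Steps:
K(d) = 6*(-2 + d)/d (K(d) = (6/d)*(d - 2) = (6/d)*(-2 + d) = 6*(-2 + d)/d)
(-37894 - 8188)*(-1407 + K(-204)) = (-37894 - 8188)*(-1407 + (6 - 12/(-204))) = -46082*(-1407 + (6 - 12*(-1/204))) = -46082*(-1407 + (6 + 1/17)) = -46082*(-1407 + 103/17) = -46082*(-23816/17) = 1097488912/17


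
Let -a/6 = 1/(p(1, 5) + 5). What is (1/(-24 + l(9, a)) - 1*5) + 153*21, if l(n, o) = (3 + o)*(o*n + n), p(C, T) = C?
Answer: 76991/24 ≈ 3208.0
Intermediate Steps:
a = -1 (a = -6/(1 + 5) = -6/6 = -6*⅙ = -1)
l(n, o) = (3 + o)*(n + n*o) (l(n, o) = (3 + o)*(n*o + n) = (3 + o)*(n + n*o))
(1/(-24 + l(9, a)) - 1*5) + 153*21 = (1/(-24 + 9*(3 + (-1)² + 4*(-1))) - 1*5) + 153*21 = (1/(-24 + 9*(3 + 1 - 4)) - 5) + 3213 = (1/(-24 + 9*0) - 5) + 3213 = (1/(-24 + 0) - 5) + 3213 = (1/(-24) - 5) + 3213 = (-1/24 - 5) + 3213 = -121/24 + 3213 = 76991/24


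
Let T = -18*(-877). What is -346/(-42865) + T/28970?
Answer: 68669051/124179905 ≈ 0.55298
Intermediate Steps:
T = 15786
-346/(-42865) + T/28970 = -346/(-42865) + 15786/28970 = -346*(-1/42865) + 15786*(1/28970) = 346/42865 + 7893/14485 = 68669051/124179905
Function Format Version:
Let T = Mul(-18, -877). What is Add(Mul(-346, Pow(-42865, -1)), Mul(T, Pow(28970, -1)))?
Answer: Rational(68669051, 124179905) ≈ 0.55298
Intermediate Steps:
T = 15786
Add(Mul(-346, Pow(-42865, -1)), Mul(T, Pow(28970, -1))) = Add(Mul(-346, Pow(-42865, -1)), Mul(15786, Pow(28970, -1))) = Add(Mul(-346, Rational(-1, 42865)), Mul(15786, Rational(1, 28970))) = Add(Rational(346, 42865), Rational(7893, 14485)) = Rational(68669051, 124179905)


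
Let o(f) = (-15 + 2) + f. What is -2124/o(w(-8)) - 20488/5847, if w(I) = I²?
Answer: -4487972/99399 ≈ -45.151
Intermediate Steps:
o(f) = -13 + f
-2124/o(w(-8)) - 20488/5847 = -2124/(-13 + (-8)²) - 20488/5847 = -2124/(-13 + 64) - 20488*1/5847 = -2124/51 - 20488/5847 = -2124*1/51 - 20488/5847 = -708/17 - 20488/5847 = -4487972/99399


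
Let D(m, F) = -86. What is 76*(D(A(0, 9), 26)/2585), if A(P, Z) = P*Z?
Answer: -6536/2585 ≈ -2.5284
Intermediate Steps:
76*(D(A(0, 9), 26)/2585) = 76*(-86/2585) = -6536/2585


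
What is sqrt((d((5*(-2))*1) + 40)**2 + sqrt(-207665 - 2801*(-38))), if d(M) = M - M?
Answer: sqrt(1600 + I*sqrt(101227)) ≈ 40.195 + 3.9577*I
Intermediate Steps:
d(M) = 0
sqrt((d((5*(-2))*1) + 40)**2 + sqrt(-207665 - 2801*(-38))) = sqrt((0 + 40)**2 + sqrt(-207665 - 2801*(-38))) = sqrt(40**2 + sqrt(-207665 + 106438)) = sqrt(1600 + sqrt(-101227)) = sqrt(1600 + I*sqrt(101227))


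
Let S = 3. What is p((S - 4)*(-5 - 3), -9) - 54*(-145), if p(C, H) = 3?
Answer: 7833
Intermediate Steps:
p((S - 4)*(-5 - 3), -9) - 54*(-145) = 3 - 54*(-145) = 3 + 7830 = 7833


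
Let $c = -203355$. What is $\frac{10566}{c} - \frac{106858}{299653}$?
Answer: $- \frac{2766249132}{6770659535} \approx -0.40856$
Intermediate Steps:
$\frac{10566}{c} - \frac{106858}{299653} = \frac{10566}{-203355} - \frac{106858}{299653} = 10566 \left(- \frac{1}{203355}\right) - \frac{106858}{299653} = - \frac{1174}{22595} - \frac{106858}{299653} = - \frac{2766249132}{6770659535}$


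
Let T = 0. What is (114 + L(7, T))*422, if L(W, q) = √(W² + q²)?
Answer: 51062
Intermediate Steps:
(114 + L(7, T))*422 = (114 + √(7² + 0²))*422 = (114 + √(49 + 0))*422 = (114 + √49)*422 = (114 + 7)*422 = 121*422 = 51062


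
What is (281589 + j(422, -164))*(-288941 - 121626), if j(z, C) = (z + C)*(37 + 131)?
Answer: -133406767011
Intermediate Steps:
j(z, C) = 168*C + 168*z (j(z, C) = (C + z)*168 = 168*C + 168*z)
(281589 + j(422, -164))*(-288941 - 121626) = (281589 + (168*(-164) + 168*422))*(-288941 - 121626) = (281589 + (-27552 + 70896))*(-410567) = (281589 + 43344)*(-410567) = 324933*(-410567) = -133406767011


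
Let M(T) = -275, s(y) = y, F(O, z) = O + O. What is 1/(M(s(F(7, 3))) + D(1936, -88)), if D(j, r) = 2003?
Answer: 1/1728 ≈ 0.00057870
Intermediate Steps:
F(O, z) = 2*O
1/(M(s(F(7, 3))) + D(1936, -88)) = 1/(-275 + 2003) = 1/1728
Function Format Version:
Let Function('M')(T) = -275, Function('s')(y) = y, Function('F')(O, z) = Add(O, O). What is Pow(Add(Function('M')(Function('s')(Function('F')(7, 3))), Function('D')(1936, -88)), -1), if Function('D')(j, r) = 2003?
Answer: Rational(1, 1728) ≈ 0.00057870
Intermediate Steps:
Function('F')(O, z) = Mul(2, O)
Pow(Add(Function('M')(Function('s')(Function('F')(7, 3))), Function('D')(1936, -88)), -1) = Pow(Add(-275, 2003), -1) = Pow(1728, -1) = Rational(1, 1728)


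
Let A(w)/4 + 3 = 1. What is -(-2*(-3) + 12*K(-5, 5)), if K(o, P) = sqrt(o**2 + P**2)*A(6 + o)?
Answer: -6 + 480*sqrt(2) ≈ 672.82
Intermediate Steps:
A(w) = -8 (A(w) = -12 + 4*1 = -12 + 4 = -8)
K(o, P) = -8*sqrt(P**2 + o**2) (K(o, P) = sqrt(o**2 + P**2)*(-8) = sqrt(P**2 + o**2)*(-8) = -8*sqrt(P**2 + o**2))
-(-2*(-3) + 12*K(-5, 5)) = -(-2*(-3) + 12*(-8*sqrt(5**2 + (-5)**2))) = -(6 + 12*(-8*sqrt(25 + 25))) = -(6 + 12*(-40*sqrt(2))) = -(6 - 480*sqrt(2)) = -6 + 480*sqrt(2)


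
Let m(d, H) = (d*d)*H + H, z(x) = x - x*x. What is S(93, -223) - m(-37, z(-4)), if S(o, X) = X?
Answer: 27177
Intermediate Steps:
z(x) = x - x²
m(d, H) = H + H*d² (m(d, H) = d²*H + H = H*d² + H = H + H*d²)
S(93, -223) - m(-37, z(-4)) = -223 - (-4*(1 - 1*(-4)))*(1 + (-37)²) = -223 - (-4*(1 + 4))*(1 + 1369) = -223 - (-4*5)*1370 = -223 - (-20)*1370 = -223 - 1*(-27400) = -223 + 27400 = 27177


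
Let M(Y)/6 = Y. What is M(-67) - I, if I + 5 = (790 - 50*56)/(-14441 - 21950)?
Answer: -14449237/36391 ≈ -397.06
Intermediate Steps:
M(Y) = 6*Y
I = -179945/36391 (I = -5 + (790 - 50*56)/(-14441 - 21950) = -5 + (790 - 2800)/(-36391) = -5 - 2010*(-1/36391) = -5 + 2010/36391 = -179945/36391 ≈ -4.9448)
M(-67) - I = 6*(-67) - 1*(-179945/36391) = -402 + 179945/36391 = -14449237/36391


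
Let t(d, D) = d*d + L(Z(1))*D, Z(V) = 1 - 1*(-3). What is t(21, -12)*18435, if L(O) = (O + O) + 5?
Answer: 5253975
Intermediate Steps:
Z(V) = 4 (Z(V) = 1 + 3 = 4)
L(O) = 5 + 2*O (L(O) = 2*O + 5 = 5 + 2*O)
t(d, D) = d² + 13*D (t(d, D) = d*d + (5 + 2*4)*D = d² + (5 + 8)*D = d² + 13*D)
t(21, -12)*18435 = (21² + 13*(-12))*18435 = (441 - 156)*18435 = 285*18435 = 5253975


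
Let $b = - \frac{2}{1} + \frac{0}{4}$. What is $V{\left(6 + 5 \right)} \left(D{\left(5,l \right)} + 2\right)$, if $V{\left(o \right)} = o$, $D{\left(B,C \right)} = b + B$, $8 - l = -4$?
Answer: $55$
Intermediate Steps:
$l = 12$ ($l = 8 - -4 = 8 + 4 = 12$)
$b = -2$ ($b = \left(-2\right) 1 + 0 \cdot \frac{1}{4} = -2 + 0 = -2$)
$D{\left(B,C \right)} = -2 + B$
$V{\left(6 + 5 \right)} \left(D{\left(5,l \right)} + 2\right) = \left(6 + 5\right) \left(\left(-2 + 5\right) + 2\right) = 11 \left(3 + 2\right) = 11 \cdot 5 = 55$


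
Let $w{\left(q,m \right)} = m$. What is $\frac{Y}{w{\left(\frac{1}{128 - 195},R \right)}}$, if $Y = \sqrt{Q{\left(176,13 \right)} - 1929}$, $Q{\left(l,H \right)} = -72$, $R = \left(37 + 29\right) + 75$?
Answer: $\frac{i \sqrt{2001}}{141} \approx 0.31725 i$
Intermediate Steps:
$R = 141$ ($R = 66 + 75 = 141$)
$Y = i \sqrt{2001}$ ($Y = \sqrt{-72 - 1929} = \sqrt{-2001} = i \sqrt{2001} \approx 44.733 i$)
$\frac{Y}{w{\left(\frac{1}{128 - 195},R \right)}} = \frac{i \sqrt{2001}}{141}$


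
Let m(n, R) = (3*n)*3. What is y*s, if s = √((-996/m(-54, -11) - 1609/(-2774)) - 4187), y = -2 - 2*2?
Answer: -I*√2608123024910/4161 ≈ -388.12*I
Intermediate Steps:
m(n, R) = 9*n
y = -6 (y = -2 - 4 = -6)
s = I*√2608123024910/24966 (s = √((-996/(9*(-54)) - 1609/(-2774)) - 4187) = √((-996/(-486) - 1609*(-1/2774)) - 4187) = √((-996*(-1/486) + 1609/2774) - 4187) = √((166/81 + 1609/2774) - 4187) = √(590813/224694 - 4187) = √(-940202965/224694) = I*√2608123024910/24966 ≈ 64.687*I)
y*s = -I*√2608123024910/4161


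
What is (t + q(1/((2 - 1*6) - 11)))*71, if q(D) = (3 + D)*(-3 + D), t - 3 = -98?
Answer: -1661329/225 ≈ -7383.7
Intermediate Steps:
t = -95 (t = 3 - 98 = -95)
q(D) = (-3 + D)*(3 + D)
(t + q(1/((2 - 1*6) - 11)))*71 = (-95 + (-9 + (1/((2 - 1*6) - 11))²))*71 = (-95 + (-9 + (1/((2 - 6) - 11))²))*71 = (-95 + (-9 + (1/(-4 - 11))²))*71 = (-95 + (-9 + (1/(-15))²))*71 = (-95 + (-9 + (-1/15)²))*71 = (-95 + (-9 + 1/225))*71 = (-95 - 2024/225)*71 = -23399/225*71 = -1661329/225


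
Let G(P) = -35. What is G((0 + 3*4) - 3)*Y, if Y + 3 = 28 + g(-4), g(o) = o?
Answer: -735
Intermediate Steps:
Y = 21 (Y = -3 + (28 - 4) = -3 + 24 = 21)
G((0 + 3*4) - 3)*Y = -35*21 = -735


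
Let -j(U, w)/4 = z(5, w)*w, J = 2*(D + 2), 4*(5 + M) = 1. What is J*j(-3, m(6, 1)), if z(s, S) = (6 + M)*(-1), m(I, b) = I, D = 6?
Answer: 480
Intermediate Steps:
M = -19/4 (M = -5 + (1/4)*1 = -5 + 1/4 = -19/4 ≈ -4.7500)
z(s, S) = -5/4 (z(s, S) = (6 - 19/4)*(-1) = (5/4)*(-1) = -5/4)
J = 16 (J = 2*(6 + 2) = 2*8 = 16)
j(U, w) = 5*w (j(U, w) = -(-5)*w = 5*w)
J*j(-3, m(6, 1)) = 16*(5*6) = 16*30 = 480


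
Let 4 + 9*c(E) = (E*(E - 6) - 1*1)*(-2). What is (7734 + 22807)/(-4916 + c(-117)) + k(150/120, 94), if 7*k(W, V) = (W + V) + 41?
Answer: 4012991/255598 ≈ 15.700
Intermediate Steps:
k(W, V) = 41/7 + V/7 + W/7 (k(W, V) = ((W + V) + 41)/7 = ((V + W) + 41)/7 = (41 + V + W)/7 = 41/7 + V/7 + W/7)
c(E) = -2/9 - 2*E*(-6 + E)/9 (c(E) = -4/9 + ((E*(E - 6) - 1*1)*(-2))/9 = -4/9 + ((E*(-6 + E) - 1)*(-2))/9 = -4/9 + ((-1 + E*(-6 + E))*(-2))/9 = -4/9 + (2 - 2*E*(-6 + E))/9 = -4/9 + (2/9 - 2*E*(-6 + E)/9) = -2/9 - 2*E*(-6 + E)/9)
(7734 + 22807)/(-4916 + c(-117)) + k(150/120, 94) = (7734 + 22807)/(-4916 + (-2/9 - 2/9*(-117)² + (4/3)*(-117))) + (41/7 + (⅐)*94 + (150/120)/7) = 30541/(-4916 + (-2/9 - 2/9*13689 - 156)) + (41/7 + 94/7 + (150*(1/120))/7) = 30541/(-4916 + (-2/9 - 3042 - 156)) + (41/7 + 94/7 + (⅐)*(5/4)) = 30541/(-4916 - 28784/9) + (41/7 + 94/7 + 5/28) = 30541/(-73028/9) + 545/28 = 30541*(-9/73028) + 545/28 = -274869/73028 + 545/28 = 4012991/255598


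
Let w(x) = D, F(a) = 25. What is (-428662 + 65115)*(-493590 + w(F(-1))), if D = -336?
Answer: 179565315522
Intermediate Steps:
w(x) = -336
(-428662 + 65115)*(-493590 + w(F(-1))) = (-428662 + 65115)*(-493590 - 336) = -363547*(-493926) = 179565315522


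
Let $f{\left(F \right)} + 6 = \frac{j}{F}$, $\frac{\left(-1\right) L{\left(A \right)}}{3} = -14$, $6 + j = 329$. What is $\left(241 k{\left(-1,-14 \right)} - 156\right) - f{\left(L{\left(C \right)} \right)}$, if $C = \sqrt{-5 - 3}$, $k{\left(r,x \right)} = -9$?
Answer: $- \frac{97721}{42} \approx -2326.7$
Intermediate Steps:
$j = 323$ ($j = -6 + 329 = 323$)
$C = 2 i \sqrt{2}$ ($C = \sqrt{-8} = 2 i \sqrt{2} \approx 2.8284 i$)
$L{\left(A \right)} = 42$ ($L{\left(A \right)} = \left(-3\right) \left(-14\right) = 42$)
$f{\left(F \right)} = -6 + \frac{323}{F}$
$\left(241 k{\left(-1,-14 \right)} - 156\right) - f{\left(L{\left(C \right)} \right)} = \left(241 \left(-9\right) - 156\right) - \left(-6 + \frac{323}{42}\right) = \left(-2169 - 156\right) - \left(-6 + 323 \cdot \frac{1}{42}\right) = -2325 - \left(-6 + \frac{323}{42}\right) = -2325 - \frac{71}{42} = - \frac{97721}{42}$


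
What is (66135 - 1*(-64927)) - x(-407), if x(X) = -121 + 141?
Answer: 131042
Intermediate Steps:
x(X) = 20
(66135 - 1*(-64927)) - x(-407) = (66135 - 1*(-64927)) - 1*20 = (66135 + 64927) - 20 = 131062 - 20 = 131042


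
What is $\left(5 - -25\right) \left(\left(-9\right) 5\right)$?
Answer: $-1350$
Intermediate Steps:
$\left(5 - -25\right) \left(\left(-9\right) 5\right) = \left(5 + 25\right) \left(-45\right) = 30 \left(-45\right) = -1350$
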